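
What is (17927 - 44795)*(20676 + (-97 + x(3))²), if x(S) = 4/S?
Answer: -2404265068/3 ≈ -8.0142e+8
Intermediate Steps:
(17927 - 44795)*(20676 + (-97 + x(3))²) = (17927 - 44795)*(20676 + (-97 + 4/3)²) = -26868*(20676 + (-97 + 4*(⅓))²) = -26868*(20676 + (-97 + 4/3)²) = -26868*(20676 + (-287/3)²) = -26868*(20676 + 82369/9) = -26868*268453/9 = -2404265068/3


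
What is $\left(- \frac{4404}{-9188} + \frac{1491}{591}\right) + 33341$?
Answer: $\frac{15088461075}{452509} \approx 33344.0$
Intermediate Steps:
$\left(- \frac{4404}{-9188} + \frac{1491}{591}\right) + 33341 = \left(\left(-4404\right) \left(- \frac{1}{9188}\right) + 1491 \cdot \frac{1}{591}\right) + 33341 = \left(\frac{1101}{2297} + \frac{497}{197}\right) + 33341 = \frac{1358506}{452509} + 33341 = \frac{15088461075}{452509}$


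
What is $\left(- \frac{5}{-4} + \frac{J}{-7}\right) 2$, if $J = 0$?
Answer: $\frac{5}{2} \approx 2.5$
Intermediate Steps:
$\left(- \frac{5}{-4} + \frac{J}{-7}\right) 2 = \left(- \frac{5}{-4} + \frac{0}{-7}\right) 2 = \left(\left(-5\right) \left(- \frac{1}{4}\right) + 0 \left(- \frac{1}{7}\right)\right) 2 = \left(\frac{5}{4} + 0\right) 2 = \frac{5}{4} \cdot 2 = \frac{5}{2}$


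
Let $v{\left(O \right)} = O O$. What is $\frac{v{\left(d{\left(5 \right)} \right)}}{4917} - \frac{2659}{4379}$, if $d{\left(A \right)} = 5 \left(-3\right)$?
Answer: $- \frac{4029676}{7177181} \approx -0.56146$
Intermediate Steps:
$d{\left(A \right)} = -15$
$v{\left(O \right)} = O^{2}$
$\frac{v{\left(d{\left(5 \right)} \right)}}{4917} - \frac{2659}{4379} = \frac{\left(-15\right)^{2}}{4917} - \frac{2659}{4379} = 225 \cdot \frac{1}{4917} - \frac{2659}{4379} = \frac{75}{1639} - \frac{2659}{4379} = - \frac{4029676}{7177181}$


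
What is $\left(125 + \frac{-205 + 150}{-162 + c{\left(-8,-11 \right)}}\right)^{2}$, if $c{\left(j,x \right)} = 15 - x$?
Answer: $\frac{290873025}{18496} \approx 15726.0$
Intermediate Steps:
$\left(125 + \frac{-205 + 150}{-162 + c{\left(-8,-11 \right)}}\right)^{2} = \left(125 + \frac{-205 + 150}{-162 + \left(15 - -11\right)}\right)^{2} = \left(125 - \frac{55}{-162 + \left(15 + 11\right)}\right)^{2} = \left(125 - \frac{55}{-162 + 26}\right)^{2} = \left(125 - \frac{55}{-136}\right)^{2} = \left(125 - - \frac{55}{136}\right)^{2} = \left(125 + \frac{55}{136}\right)^{2} = \left(\frac{17055}{136}\right)^{2} = \frac{290873025}{18496}$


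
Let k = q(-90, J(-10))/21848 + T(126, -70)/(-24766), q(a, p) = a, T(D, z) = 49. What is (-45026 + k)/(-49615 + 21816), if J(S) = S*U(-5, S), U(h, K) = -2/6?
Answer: 870107576295/537203332244 ≈ 1.6197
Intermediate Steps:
U(h, K) = -1/3 (U(h, K) = -2*1/6 = -1/3)
J(S) = -S/3 (J(S) = S*(-1/3) = -S/3)
k = -117839/19324556 (k = -90/21848 + 49/(-24766) = -90*1/21848 + 49*(-1/24766) = -45/10924 - 7/3538 = -117839/19324556 ≈ -0.0060979)
(-45026 + k)/(-49615 + 21816) = (-45026 - 117839/19324556)/(-49615 + 21816) = -870107576295/19324556/(-27799) = -870107576295/19324556*(-1/27799) = 870107576295/537203332244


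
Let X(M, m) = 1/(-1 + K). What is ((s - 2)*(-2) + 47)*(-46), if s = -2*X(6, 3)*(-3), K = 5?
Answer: -2208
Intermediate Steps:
X(M, m) = ¼ (X(M, m) = 1/(-1 + 5) = 1/4 = ¼)
s = 3/2 (s = -2*¼*(-3) = -½*(-3) = 3/2 ≈ 1.5000)
((s - 2)*(-2) + 47)*(-46) = ((3/2 - 2)*(-2) + 47)*(-46) = (-½*(-2) + 47)*(-46) = (1 + 47)*(-46) = 48*(-46) = -2208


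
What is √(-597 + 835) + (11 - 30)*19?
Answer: -361 + √238 ≈ -345.57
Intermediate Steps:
√(-597 + 835) + (11 - 30)*19 = √238 - 19*19 = √238 - 361 = -361 + √238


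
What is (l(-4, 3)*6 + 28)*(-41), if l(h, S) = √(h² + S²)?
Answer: -2378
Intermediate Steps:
l(h, S) = √(S² + h²)
(l(-4, 3)*6 + 28)*(-41) = (√(3² + (-4)²)*6 + 28)*(-41) = (√(9 + 16)*6 + 28)*(-41) = (√25*6 + 28)*(-41) = (5*6 + 28)*(-41) = (30 + 28)*(-41) = 58*(-41) = -2378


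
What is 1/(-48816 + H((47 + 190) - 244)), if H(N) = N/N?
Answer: -1/48815 ≈ -2.0486e-5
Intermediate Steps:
H(N) = 1
1/(-48816 + H((47 + 190) - 244)) = 1/(-48816 + 1) = 1/(-48815) = -1/48815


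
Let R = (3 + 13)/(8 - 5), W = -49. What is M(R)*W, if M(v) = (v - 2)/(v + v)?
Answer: -245/16 ≈ -15.313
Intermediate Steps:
R = 16/3 ≈ 5.3333
M(v) = (-2 + v)/(2*v) (M(v) = (-2 + v)/((2*v)) = (-2 + v)*(1/(2*v)) = (-2 + v)/(2*v))
M(R)*W = ((-2 + 16/3)/(2*(16/3)))*(-49) = ((½)*(3/16)*(10/3))*(-49) = (5/16)*(-49) = -245/16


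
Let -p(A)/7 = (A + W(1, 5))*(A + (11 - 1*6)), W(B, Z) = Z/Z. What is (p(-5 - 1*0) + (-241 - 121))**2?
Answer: 131044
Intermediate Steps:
W(B, Z) = 1
p(A) = -7*(1 + A)*(5 + A) (p(A) = -7*(A + 1)*(A + (11 - 1*6)) = -7*(1 + A)*(A + (11 - 6)) = -7*(1 + A)*(A + 5) = -7*(1 + A)*(5 + A))
(p(-5 - 1*0) + (-241 - 121))**2 = ((-35 - 42*(-5 - 1*0) - 7*(-5 - 1*0)**2) + (-241 - 121))**2 = ((-35 - 42*(-5 + 0) - 7*(-5 + 0)**2) - 362)**2 = ((-35 - 42*(-5) - 7*(-5)**2) - 362)**2 = ((-35 + 210 - 7*25) - 362)**2 = ((-35 + 210 - 175) - 362)**2 = (0 - 362)**2 = (-362)**2 = 131044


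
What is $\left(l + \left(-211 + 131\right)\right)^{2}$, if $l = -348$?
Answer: $183184$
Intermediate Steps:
$\left(l + \left(-211 + 131\right)\right)^{2} = \left(-348 + \left(-211 + 131\right)\right)^{2} = \left(-348 - 80\right)^{2} = \left(-428\right)^{2} = 183184$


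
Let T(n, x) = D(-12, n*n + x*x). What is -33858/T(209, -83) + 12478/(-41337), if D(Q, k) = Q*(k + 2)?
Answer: -1028810141/4180989528 ≈ -0.24607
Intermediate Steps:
D(Q, k) = Q*(2 + k)
T(n, x) = -24 - 12*n² - 12*x² (T(n, x) = -12*(2 + (n*n + x*x)) = -12*(2 + (n² + x²)) = -12*(2 + n² + x²) = -24 - 12*n² - 12*x²)
-33858/T(209, -83) + 12478/(-41337) = -33858/(-24 - 12*209² - 12*(-83)²) + 12478/(-41337) = -33858/(-24 - 12*43681 - 12*6889) + 12478*(-1/41337) = -33858/(-24 - 524172 - 82668) - 12478/41337 = -33858/(-606864) - 12478/41337 = -33858*(-1/606864) - 12478/41337 = 5643/101144 - 12478/41337 = -1028810141/4180989528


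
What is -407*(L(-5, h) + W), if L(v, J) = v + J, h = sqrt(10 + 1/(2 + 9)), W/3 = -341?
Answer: 418396 - 37*sqrt(1221) ≈ 4.1710e+5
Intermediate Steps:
W = -1023 (W = 3*(-341) = -1023)
h = sqrt(1221)/11 (h = sqrt(10 + 1/11) = sqrt(111/11) = sqrt(1221)/11 ≈ 3.1766)
L(v, J) = J + v
-407*(L(-5, h) + W) = -407*((sqrt(1221)/11 - 5) - 1023) = -407*((-5 + sqrt(1221)/11) - 1023) = -407*(-1028 + sqrt(1221)/11) = 418396 - 37*sqrt(1221)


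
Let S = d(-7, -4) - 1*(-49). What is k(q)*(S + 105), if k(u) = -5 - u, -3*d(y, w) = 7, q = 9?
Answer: -6370/3 ≈ -2123.3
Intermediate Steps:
d(y, w) = -7/3 (d(y, w) = -⅓*7 = -7/3)
S = 140/3 (S = -7/3 - 1*(-49) = -7/3 + 49 = 140/3 ≈ 46.667)
k(q)*(S + 105) = (-5 - 1*9)*(140/3 + 105) = (-5 - 9)*(455/3) = -14*455/3 = -6370/3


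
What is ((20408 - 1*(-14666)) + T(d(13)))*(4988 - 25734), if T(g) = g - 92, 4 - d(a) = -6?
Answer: -725944032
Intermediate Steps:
d(a) = 10 (d(a) = 4 - 1*(-6) = 4 + 6 = 10)
T(g) = -92 + g
((20408 - 1*(-14666)) + T(d(13)))*(4988 - 25734) = ((20408 - 1*(-14666)) + (-92 + 10))*(4988 - 25734) = ((20408 + 14666) - 82)*(-20746) = (35074 - 82)*(-20746) = 34992*(-20746) = -725944032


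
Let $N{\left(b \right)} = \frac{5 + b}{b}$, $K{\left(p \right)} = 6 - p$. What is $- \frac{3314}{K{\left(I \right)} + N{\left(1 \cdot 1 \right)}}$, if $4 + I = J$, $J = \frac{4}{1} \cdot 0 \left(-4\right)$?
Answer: $- \frac{1657}{8} \approx -207.13$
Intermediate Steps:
$J = 0$ ($J = 4 \cdot 1 \cdot 0 \left(-4\right) = 4 \cdot 0 \left(-4\right) = 0 \left(-4\right) = 0$)
$I = -4$ ($I = -4 + 0 = -4$)
$N{\left(b \right)} = \frac{5 + b}{b}$
$- \frac{3314}{K{\left(I \right)} + N{\left(1 \cdot 1 \right)}} = - \frac{3314}{\left(6 - -4\right) + \frac{5 + 1 \cdot 1}{1 \cdot 1}} = - \frac{3314}{\left(6 + 4\right) + \frac{5 + 1}{1}} = - \frac{3314}{10 + 1 \cdot 6} = - \frac{3314}{10 + 6} = - \frac{3314}{16} = \left(-3314\right) \frac{1}{16} = - \frac{1657}{8}$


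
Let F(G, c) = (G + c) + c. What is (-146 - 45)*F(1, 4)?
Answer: -1719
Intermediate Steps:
F(G, c) = G + 2*c
(-146 - 45)*F(1, 4) = (-146 - 45)*(1 + 2*4) = -191*(1 + 8) = -191*9 = -1719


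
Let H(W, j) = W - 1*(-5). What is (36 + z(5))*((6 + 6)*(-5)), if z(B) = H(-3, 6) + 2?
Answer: -2400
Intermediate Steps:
H(W, j) = 5 + W (H(W, j) = W + 5 = 5 + W)
z(B) = 4 (z(B) = (5 - 3) + 2 = 2 + 2 = 4)
(36 + z(5))*((6 + 6)*(-5)) = (36 + 4)*((6 + 6)*(-5)) = 40*(12*(-5)) = 40*(-60) = -2400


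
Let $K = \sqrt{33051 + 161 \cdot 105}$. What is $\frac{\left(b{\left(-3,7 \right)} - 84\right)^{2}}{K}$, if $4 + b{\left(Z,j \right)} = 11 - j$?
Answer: $\frac{1176 \sqrt{12489}}{4163} \approx 31.569$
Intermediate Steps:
$b{\left(Z,j \right)} = 7 - j$ ($b{\left(Z,j \right)} = -4 - \left(-11 + j\right) = 7 - j$)
$K = 2 \sqrt{12489}$ ($K = \sqrt{33051 + 16905} = \sqrt{49956} = 2 \sqrt{12489} \approx 223.51$)
$\frac{\left(b{\left(-3,7 \right)} - 84\right)^{2}}{K} = \frac{\left(\left(7 - 7\right) - 84\right)^{2}}{2 \sqrt{12489}} = \left(\left(7 - 7\right) - 84\right)^{2} \frac{\sqrt{12489}}{24978} = \left(0 - 84\right)^{2} \frac{\sqrt{12489}}{24978} = \left(-84\right)^{2} \frac{\sqrt{12489}}{24978} = 7056 \frac{\sqrt{12489}}{24978} = \frac{1176 \sqrt{12489}}{4163}$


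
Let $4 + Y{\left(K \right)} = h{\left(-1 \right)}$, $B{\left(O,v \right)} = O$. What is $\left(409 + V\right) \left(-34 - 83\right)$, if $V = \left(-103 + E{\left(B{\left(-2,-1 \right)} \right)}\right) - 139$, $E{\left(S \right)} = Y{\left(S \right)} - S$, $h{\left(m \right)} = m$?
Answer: $-19188$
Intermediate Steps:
$Y{\left(K \right)} = -5$ ($Y{\left(K \right)} = -4 - 1 = -5$)
$E{\left(S \right)} = -5 - S$
$V = -245$ ($V = \left(-103 - 3\right) - 139 = -106 - 139 = -245$)
$\left(409 + V\right) \left(-34 - 83\right) = \left(409 - 245\right) \left(-34 - 83\right) = 164 \left(-34 - 83\right) = 164 \left(-117\right) = -19188$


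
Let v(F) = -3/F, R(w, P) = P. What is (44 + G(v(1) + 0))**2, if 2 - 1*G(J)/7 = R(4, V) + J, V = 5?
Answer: 1936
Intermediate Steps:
G(J) = -21 - 7*J (G(J) = 14 - 7*(5 + J) = 14 + (-35 - 7*J) = -21 - 7*J)
(44 + G(v(1) + 0))**2 = (44 + (-21 - 7*(-3/1 + 0)))**2 = (44 + (-21 - 7*(-3*1 + 0)))**2 = (44 + (-21 - 7*(-3 + 0)))**2 = (44 + (-21 - 7*(-3)))**2 = (44 + (-21 + 21))**2 = (44 + 0)**2 = 44**2 = 1936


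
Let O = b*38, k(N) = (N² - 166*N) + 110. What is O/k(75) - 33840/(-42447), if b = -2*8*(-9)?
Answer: -1678128/95010535 ≈ -0.017663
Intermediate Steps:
k(N) = 110 + N² - 166*N
b = 144 (b = -16*(-9) = 144)
O = 5472 (O = 144*38 = 5472)
O/k(75) - 33840/(-42447) = 5472/(110 + 75² - 166*75) - 33840/(-42447) = 5472/(110 + 5625 - 12450) - 33840*(-1/42447) = 5472/(-6715) + 11280/14149 = 5472*(-1/6715) + 11280/14149 = -5472/6715 + 11280/14149 = -1678128/95010535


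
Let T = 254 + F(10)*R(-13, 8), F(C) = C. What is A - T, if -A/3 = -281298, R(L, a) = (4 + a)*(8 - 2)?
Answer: 842920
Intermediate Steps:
R(L, a) = 24 + 6*a (R(L, a) = (4 + a)*6 = 24 + 6*a)
A = 843894 (A = -3*(-281298) = 843894)
T = 974 (T = 254 + 10*(24 + 6*8) = 254 + 10*(24 + 48) = 254 + 10*72 = 254 + 720 = 974)
A - T = 843894 - 1*974 = 843894 - 974 = 842920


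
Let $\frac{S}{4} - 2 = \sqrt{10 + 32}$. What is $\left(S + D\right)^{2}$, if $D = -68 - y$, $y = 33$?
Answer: $9321 - 744 \sqrt{42} \approx 4499.3$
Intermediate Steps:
$D = -101$ ($D = -68 - 33 = -101$)
$S = 8 + 4 \sqrt{42}$ ($S = 8 + 4 \sqrt{10 + 32} = 8 + 4 \sqrt{42} \approx 33.923$)
$\left(S + D\right)^{2} = \left(\left(8 + 4 \sqrt{42}\right) - 101\right)^{2} = \left(-93 + 4 \sqrt{42}\right)^{2}$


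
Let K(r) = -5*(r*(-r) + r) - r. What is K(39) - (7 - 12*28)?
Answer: 7700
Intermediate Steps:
K(r) = -6*r + 5*r² (K(r) = -5*(-r² + r) - r = -5*(r - r²) - r = (-5*r + 5*r²) - r = -6*r + 5*r²)
K(39) - (7 - 12*28) = 39*(-6 + 5*39) - (7 - 12*28) = 39*(-6 + 195) - (7 - 336) = 39*189 - 1*(-329) = 7371 + 329 = 7700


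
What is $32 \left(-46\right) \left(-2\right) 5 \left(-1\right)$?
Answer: $-14720$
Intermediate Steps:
$32 \left(-46\right) \left(-2\right) 5 \left(-1\right) = - 1472 \left(\left(-10\right) \left(-1\right)\right) = \left(-1472\right) 10 = -14720$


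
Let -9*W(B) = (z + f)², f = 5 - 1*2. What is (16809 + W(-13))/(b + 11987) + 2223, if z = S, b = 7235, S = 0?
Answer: 21373657/9611 ≈ 2223.9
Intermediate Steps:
z = 0
f = 3 (f = 5 - 2 = 3)
W(B) = -1 (W(B) = -(0 + 3)²/9 = -⅑*3² = -⅑*9 = -1)
(16809 + W(-13))/(b + 11987) + 2223 = (16809 - 1)/(7235 + 11987) + 2223 = 16808/19222 + 2223 = 16808*(1/19222) + 2223 = 8404/9611 + 2223 = 21373657/9611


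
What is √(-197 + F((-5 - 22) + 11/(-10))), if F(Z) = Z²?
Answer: √59261/10 ≈ 24.344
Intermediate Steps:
√(-197 + F((-5 - 22) + 11/(-10))) = √(-197 + ((-5 - 22) + 11/(-10))²) = √(-197 + (-27 + 11*(-⅒))²) = √(-197 + (-27 - 11/10)²) = √(-197 + (-281/10)²) = √(-197 + 78961/100) = √(59261/100) = √59261/10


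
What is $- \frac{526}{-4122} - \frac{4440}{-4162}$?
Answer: $\frac{5122723}{4288941} \approx 1.1944$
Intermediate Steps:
$- \frac{526}{-4122} - \frac{4440}{-4162} = \left(-526\right) \left(- \frac{1}{4122}\right) - - \frac{2220}{2081} = \frac{263}{2061} + \frac{2220}{2081} = \frac{5122723}{4288941}$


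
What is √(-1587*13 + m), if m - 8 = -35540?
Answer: I*√56163 ≈ 236.99*I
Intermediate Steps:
m = -35532 (m = 8 - 35540 = -35532)
√(-1587*13 + m) = √(-1587*13 - 35532) = √(-20631 - 35532) = √(-56163) = I*√56163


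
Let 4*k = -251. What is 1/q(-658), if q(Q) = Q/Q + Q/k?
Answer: 251/2883 ≈ 0.087062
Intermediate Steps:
k = -251/4 (k = (¼)*(-251) = -251/4 ≈ -62.750)
q(Q) = 1 - 4*Q/251 (q(Q) = Q/Q + Q/(-251/4) = 1 + Q*(-4/251) = 1 - 4*Q/251)
1/q(-658) = 1/(1 - 4/251*(-658)) = 1/(1 + 2632/251) = 1/(2883/251) = 251/2883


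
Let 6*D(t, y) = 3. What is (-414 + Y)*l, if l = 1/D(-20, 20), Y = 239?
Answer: -350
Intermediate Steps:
D(t, y) = 1/2 (D(t, y) = (1/6)*3 = 1/2)
l = 2 (l = 1/(1/2) = 2)
(-414 + Y)*l = (-414 + 239)*2 = -175*2 = -350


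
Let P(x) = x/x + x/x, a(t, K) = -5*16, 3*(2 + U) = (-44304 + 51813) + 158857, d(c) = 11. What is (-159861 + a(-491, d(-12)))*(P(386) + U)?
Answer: -26608744406/3 ≈ -8.8696e+9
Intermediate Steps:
U = 166360/3 (U = -2 + ((-44304 + 51813) + 158857)/3 = -2 + (7509 + 158857)/3 = -2 + (⅓)*166366 = -2 + 166366/3 = 166360/3 ≈ 55453.)
a(t, K) = -80
P(x) = 2 (P(x) = 1 + 1 = 2)
(-159861 + a(-491, d(-12)))*(P(386) + U) = (-159861 - 80)*(2 + 166360/3) = -159941*166366/3 = -26608744406/3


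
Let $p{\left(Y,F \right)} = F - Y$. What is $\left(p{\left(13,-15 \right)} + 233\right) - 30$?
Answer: $175$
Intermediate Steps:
$\left(p{\left(13,-15 \right)} + 233\right) - 30 = \left(\left(-15 - 13\right) + 233\right) - 30 = \left(-28 + 233\right) - 30 = 205 - 30 = 175$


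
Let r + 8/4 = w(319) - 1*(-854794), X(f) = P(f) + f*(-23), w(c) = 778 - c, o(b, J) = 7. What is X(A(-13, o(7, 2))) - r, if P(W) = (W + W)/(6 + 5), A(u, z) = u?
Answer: -9404498/11 ≈ -8.5495e+5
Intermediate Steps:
P(W) = 2*W/11 (P(W) = (2*W)/11 = (2*W)*(1/11) = 2*W/11)
X(f) = -251*f/11 (X(f) = 2*f/11 + f*(-23) = 2*f/11 - 23*f = -251*f/11)
r = 855251 (r = -2 + ((778 - 1*319) - 1*(-854794)) = -2 + ((778 - 319) + 854794) = -2 + (459 + 854794) = -2 + 855253 = 855251)
X(A(-13, o(7, 2))) - r = -251/11*(-13) - 1*855251 = 3263/11 - 855251 = -9404498/11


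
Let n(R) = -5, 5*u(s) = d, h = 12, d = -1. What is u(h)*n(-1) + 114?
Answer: 115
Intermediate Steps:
u(s) = -1/5 (u(s) = (1/5)*(-1) = -1/5)
u(h)*n(-1) + 114 = -1/5*(-5) + 114 = 1 + 114 = 115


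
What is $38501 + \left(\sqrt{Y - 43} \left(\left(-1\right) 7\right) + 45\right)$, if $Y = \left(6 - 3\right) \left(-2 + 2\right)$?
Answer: $38546 - 7 i \sqrt{43} \approx 38546.0 - 45.902 i$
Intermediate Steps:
$Y = 0$ ($Y = 3 \cdot 0 = 0$)
$38501 + \left(\sqrt{Y - 43} \left(\left(-1\right) 7\right) + 45\right) = 38501 + \left(\sqrt{0 - 43} \left(\left(-1\right) 7\right) + 45\right) = 38501 + \left(\sqrt{-43} \left(-7\right) + 45\right) = 38501 + \left(i \sqrt{43} \left(-7\right) + 45\right) = 38501 + \left(- 7 i \sqrt{43} + 45\right) = 38501 + \left(45 - 7 i \sqrt{43}\right) = 38546 - 7 i \sqrt{43}$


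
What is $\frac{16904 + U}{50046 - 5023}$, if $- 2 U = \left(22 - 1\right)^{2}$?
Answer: $\frac{33367}{90046} \approx 0.37055$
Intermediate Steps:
$U = - \frac{441}{2}$ ($U = - \frac{\left(22 - 1\right)^{2}}{2} = - \frac{21^{2}}{2} = \left(- \frac{1}{2}\right) 441 = - \frac{441}{2} \approx -220.5$)
$\frac{16904 + U}{50046 - 5023} = \frac{16904 - \frac{441}{2}}{50046 - 5023} = \frac{33367}{2 \cdot 45023} = \frac{33367}{2} \cdot \frac{1}{45023} = \frac{33367}{90046}$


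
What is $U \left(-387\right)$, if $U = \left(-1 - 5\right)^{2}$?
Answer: $-13932$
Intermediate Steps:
$U = 36$ ($U = \left(-6\right)^{2} = 36$)
$U \left(-387\right) = 36 \left(-387\right) = -13932$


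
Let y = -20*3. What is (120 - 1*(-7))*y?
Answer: -7620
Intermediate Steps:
y = -60
(120 - 1*(-7))*y = (120 - 1*(-7))*(-60) = (120 + 7)*(-60) = 127*(-60) = -7620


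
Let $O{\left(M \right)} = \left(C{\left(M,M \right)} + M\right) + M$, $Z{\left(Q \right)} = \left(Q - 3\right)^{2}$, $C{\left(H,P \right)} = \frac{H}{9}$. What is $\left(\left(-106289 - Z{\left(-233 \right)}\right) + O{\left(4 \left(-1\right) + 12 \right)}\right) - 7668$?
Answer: $- \frac{1526725}{9} \approx -1.6964 \cdot 10^{5}$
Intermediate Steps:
$C{\left(H,P \right)} = \frac{H}{9}$ ($C{\left(H,P \right)} = H \frac{1}{9} = \frac{H}{9}$)
$Z{\left(Q \right)} = \left(-3 + Q\right)^{2}$
$O{\left(M \right)} = \frac{19 M}{9}$ ($O{\left(M \right)} = \left(\frac{M}{9} + M\right) + M = \frac{10 M}{9} + M = \frac{19 M}{9}$)
$\left(\left(-106289 - Z{\left(-233 \right)}\right) + O{\left(4 \left(-1\right) + 12 \right)}\right) - 7668 = \left(\left(-106289 - \left(-3 - 233\right)^{2}\right) + \frac{19 \left(4 \left(-1\right) + 12\right)}{9}\right) - 7668 = \left(\left(-106289 - \left(-236\right)^{2}\right) + \frac{19 \left(-4 + 12\right)}{9}\right) - 7668 = \left(\left(-106289 - 55696\right) + \frac{19}{9} \cdot 8\right) - 7668 = \left(\left(-106289 - 55696\right) + \frac{152}{9}\right) - 7668 = \left(-161985 + \frac{152}{9}\right) - 7668 = - \frac{1457713}{9} - 7668 = - \frac{1526725}{9}$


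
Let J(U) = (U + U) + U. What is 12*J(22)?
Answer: 792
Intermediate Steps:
J(U) = 3*U (J(U) = 2*U + U = 3*U)
12*J(22) = 12*(3*22) = 12*66 = 792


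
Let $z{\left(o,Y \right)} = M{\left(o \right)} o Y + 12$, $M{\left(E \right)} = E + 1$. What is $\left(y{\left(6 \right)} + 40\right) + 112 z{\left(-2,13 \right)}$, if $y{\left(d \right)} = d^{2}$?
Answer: $4332$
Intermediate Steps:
$M{\left(E \right)} = 1 + E$
$z{\left(o,Y \right)} = 12 + Y o \left(1 + o\right)$ ($z{\left(o,Y \right)} = \left(1 + o\right) o Y + 12 = o \left(1 + o\right) Y + 12 = Y o \left(1 + o\right) + 12 = 12 + Y o \left(1 + o\right)$)
$\left(y{\left(6 \right)} + 40\right) + 112 z{\left(-2,13 \right)} = \left(6^{2} + 40\right) + 112 \left(12 + 13 \left(-2\right) \left(1 - 2\right)\right) = \left(36 + 40\right) + 112 \left(12 + 13 \left(-2\right) \left(-1\right)\right) = 76 + 112 \left(12 + 26\right) = 76 + 112 \cdot 38 = 76 + 4256 = 4332$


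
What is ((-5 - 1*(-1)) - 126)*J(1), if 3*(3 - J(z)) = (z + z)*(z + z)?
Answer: -650/3 ≈ -216.67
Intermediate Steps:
J(z) = 3 - 4*z²/3 (J(z) = 3 - (z + z)*(z + z)/3 = 3 - 2*z*2*z/3 = 3 - 4*z²/3)
((-5 - 1*(-1)) - 126)*J(1) = ((-5 - 1*(-1)) - 126)*(3 - 4/3*1²) = ((-5 + 1) - 126)*(3 - 4/3*1) = (-4 - 126)*(3 - 4/3) = -130*5/3 = -650/3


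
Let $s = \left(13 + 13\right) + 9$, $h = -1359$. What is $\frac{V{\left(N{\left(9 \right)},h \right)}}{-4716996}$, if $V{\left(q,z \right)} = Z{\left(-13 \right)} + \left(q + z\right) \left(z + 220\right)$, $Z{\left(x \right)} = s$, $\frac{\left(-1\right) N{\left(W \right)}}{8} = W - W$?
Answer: $- \frac{386984}{1179249} \approx -0.32816$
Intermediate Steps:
$N{\left(W \right)} = 0$ ($N{\left(W \right)} = - 8 \left(W - W\right) = \left(-8\right) 0 = 0$)
$s = 35$ ($s = 26 + 9 = 35$)
$Z{\left(x \right)} = 35$
$V{\left(q,z \right)} = 35 + \left(220 + z\right) \left(q + z\right)$ ($V{\left(q,z \right)} = 35 + \left(q + z\right) \left(z + 220\right) = 35 + \left(q + z\right) \left(220 + z\right) = 35 + \left(220 + z\right) \left(q + z\right)$)
$\frac{V{\left(N{\left(9 \right)},h \right)}}{-4716996} = \frac{35 + \left(-1359\right)^{2} + 220 \cdot 0 + 220 \left(-1359\right) + 0 \left(-1359\right)}{-4716996} = \left(35 + 1846881 + 0 - 298980 + 0\right) \left(- \frac{1}{4716996}\right) = 1547936 \left(- \frac{1}{4716996}\right) = - \frac{386984}{1179249}$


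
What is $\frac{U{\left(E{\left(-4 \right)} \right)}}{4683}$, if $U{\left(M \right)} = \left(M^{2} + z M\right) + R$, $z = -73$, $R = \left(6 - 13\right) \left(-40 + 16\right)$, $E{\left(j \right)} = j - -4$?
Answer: $\frac{8}{223} \approx 0.035874$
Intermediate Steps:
$E{\left(j \right)} = 4 + j$ ($E{\left(j \right)} = j + 4 = 4 + j$)
$R = 168$ ($R = \left(-7\right) \left(-24\right) = 168$)
$U{\left(M \right)} = 168 + M^{2} - 73 M$ ($U{\left(M \right)} = \left(M^{2} - 73 M\right) + 168 = 168 + M^{2} - 73 M$)
$\frac{U{\left(E{\left(-4 \right)} \right)}}{4683} = \frac{168 + \left(4 - 4\right)^{2} - 73 \left(4 - 4\right)}{4683} = \left(168 + 0^{2} - 0\right) \frac{1}{4683} = \left(168 + 0 + 0\right) \frac{1}{4683} = 168 \cdot \frac{1}{4683} = \frac{8}{223}$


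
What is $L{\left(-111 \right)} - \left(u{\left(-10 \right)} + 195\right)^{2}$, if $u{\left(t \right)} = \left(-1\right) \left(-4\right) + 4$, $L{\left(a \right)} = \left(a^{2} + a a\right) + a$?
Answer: $-16678$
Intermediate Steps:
$L{\left(a \right)} = a + 2 a^{2}$ ($L{\left(a \right)} = \left(a^{2} + a^{2}\right) + a = 2 a^{2} + a = a + 2 a^{2}$)
$u{\left(t \right)} = 8$ ($u{\left(t \right)} = 4 + 4 = 8$)
$L{\left(-111 \right)} - \left(u{\left(-10 \right)} + 195\right)^{2} = - 111 \left(1 + 2 \left(-111\right)\right) - \left(8 + 195\right)^{2} = - 111 \left(1 - 222\right) - 203^{2} = \left(-111\right) \left(-221\right) - 41209 = 24531 - 41209 = -16678$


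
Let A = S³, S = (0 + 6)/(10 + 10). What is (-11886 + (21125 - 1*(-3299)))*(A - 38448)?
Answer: -241030342737/500 ≈ -4.8206e+8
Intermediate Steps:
S = 3/10 (S = 6/20 = 6*(1/20) = 3/10 ≈ 0.30000)
A = 27/1000 (A = (3/10)³ = 27/1000 ≈ 0.027000)
(-11886 + (21125 - 1*(-3299)))*(A - 38448) = (-11886 + (21125 - 1*(-3299)))*(27/1000 - 38448) = (-11886 + (21125 + 3299))*(-38447973/1000) = (-11886 + 24424)*(-38447973/1000) = 12538*(-38447973/1000) = -241030342737/500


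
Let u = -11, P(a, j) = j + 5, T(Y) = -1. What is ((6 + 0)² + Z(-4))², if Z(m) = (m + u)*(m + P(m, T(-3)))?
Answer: 1296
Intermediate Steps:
P(a, j) = 5 + j
Z(m) = (-11 + m)*(4 + m) (Z(m) = (m - 11)*(m + (5 - 1)) = (-11 + m)*(m + 4) = (-11 + m)*(4 + m))
((6 + 0)² + Z(-4))² = ((6 + 0)² + (-44 + (-4)² - 7*(-4)))² = (6² + (-44 + 16 + 28))² = (36 + 0)² = 36² = 1296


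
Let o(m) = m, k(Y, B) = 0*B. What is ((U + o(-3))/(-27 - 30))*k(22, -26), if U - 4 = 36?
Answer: 0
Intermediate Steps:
k(Y, B) = 0
U = 40 (U = 4 + 36 = 40)
((U + o(-3))/(-27 - 30))*k(22, -26) = ((40 - 3)/(-27 - 30))*0 = (37/(-57))*0 = (37*(-1/57))*0 = -37/57*0 = 0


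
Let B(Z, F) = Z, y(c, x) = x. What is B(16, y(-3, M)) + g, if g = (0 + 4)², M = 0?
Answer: 32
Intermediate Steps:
g = 16 (g = 4² = 16)
B(16, y(-3, M)) + g = 16 + 16 = 32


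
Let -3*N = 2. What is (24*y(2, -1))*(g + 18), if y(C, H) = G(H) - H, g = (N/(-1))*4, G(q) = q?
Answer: 0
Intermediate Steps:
N = -⅔ (N = -⅓*2 = -⅔ ≈ -0.66667)
g = 8/3 (g = (-⅔/(-1))*4 = -1*(-⅔)*4 = (⅔)*4 = 8/3 ≈ 2.6667)
y(C, H) = 0 (y(C, H) = H - H = 0)
(24*y(2, -1))*(g + 18) = (24*0)*(8/3 + 18) = 0*(62/3) = 0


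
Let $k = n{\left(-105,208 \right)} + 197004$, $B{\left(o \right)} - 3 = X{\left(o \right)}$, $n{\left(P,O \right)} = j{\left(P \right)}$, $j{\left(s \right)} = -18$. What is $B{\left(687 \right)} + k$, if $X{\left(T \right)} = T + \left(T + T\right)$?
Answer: $199050$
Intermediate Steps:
$n{\left(P,O \right)} = -18$
$X{\left(T \right)} = 3 T$ ($X{\left(T \right)} = T + 2 T = 3 T$)
$B{\left(o \right)} = 3 + 3 o$
$k = 196986$ ($k = -18 + 197004 = 196986$)
$B{\left(687 \right)} + k = \left(3 + 3 \cdot 687\right) + 196986 = \left(3 + 2061\right) + 196986 = 2064 + 196986 = 199050$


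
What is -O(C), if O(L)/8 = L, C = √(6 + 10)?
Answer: -32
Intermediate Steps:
C = 4 (C = √16 = 4)
O(L) = 8*L
-O(C) = -8*4 = -1*32 = -32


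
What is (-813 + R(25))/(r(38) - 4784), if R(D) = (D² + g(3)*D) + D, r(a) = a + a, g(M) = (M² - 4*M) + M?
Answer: 163/4708 ≈ 0.034622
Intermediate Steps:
g(M) = M² - 3*M
r(a) = 2*a
R(D) = D + D² (R(D) = (D² + (3*(-3 + 3))*D) + D = (D² + (3*0)*D) + D = (D² + 0*D) + D = (D² + 0) + D = D² + D = D + D²)
(-813 + R(25))/(r(38) - 4784) = (-813 + 25*(1 + 25))/(2*38 - 4784) = (-813 + 25*26)/(76 - 4784) = (-813 + 650)/(-4708) = -163*(-1/4708) = 163/4708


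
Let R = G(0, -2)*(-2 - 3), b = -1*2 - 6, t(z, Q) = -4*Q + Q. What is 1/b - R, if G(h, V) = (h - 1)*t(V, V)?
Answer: -241/8 ≈ -30.125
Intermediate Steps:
t(z, Q) = -3*Q
G(h, V) = -3*V*(-1 + h) (G(h, V) = (h - 1)*(-3*V) = (-1 + h)*(-3*V) = -3*V*(-1 + h))
b = -8 (b = -2 - 6 = -8)
R = 30 (R = (3*(-2)*(1 - 1*0))*(-2 - 3) = (3*(-2)*(1 + 0))*(-5) = (3*(-2)*1)*(-5) = -6*(-5) = 30)
1/b - R = 1/(-8) - 1*30 = -⅛ - 30 = -241/8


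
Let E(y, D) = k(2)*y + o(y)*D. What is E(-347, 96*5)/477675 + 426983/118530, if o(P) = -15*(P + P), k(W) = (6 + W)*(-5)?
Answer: 3546111133/251639190 ≈ 14.092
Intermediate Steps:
k(W) = -30 - 5*W
o(P) = -30*P
E(y, D) = -40*y - 30*D*y (E(y, D) = (-30 - 5*2)*y + (-30*y)*D = (-30 - 10)*y - 30*D*y = -40*y - 30*D*y)
E(-347, 96*5)/477675 + 426983/118530 = (10*(-347)*(-4 - 288*5))/477675 + 426983/118530 = (10*(-347)*(-4 - 3*480))*(1/477675) + 426983*(1/118530) = (10*(-347)*(-4 - 1440))*(1/477675) + 426983/118530 = (10*(-347)*(-1444))*(1/477675) + 426983/118530 = 5010680*(1/477675) + 426983/118530 = 1002136/95535 + 426983/118530 = 3546111133/251639190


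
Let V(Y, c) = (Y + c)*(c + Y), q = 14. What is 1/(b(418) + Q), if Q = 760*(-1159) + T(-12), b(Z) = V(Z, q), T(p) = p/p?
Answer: -1/694215 ≈ -1.4405e-6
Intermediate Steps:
V(Y, c) = (Y + c)² (V(Y, c) = (Y + c)*(Y + c) = (Y + c)²)
T(p) = 1
b(Z) = (14 + Z)² (b(Z) = (Z + 14)² = (14 + Z)²)
Q = -880839 (Q = 760*(-1159) + 1 = -880840 + 1 = -880839)
1/(b(418) + Q) = 1/((14 + 418)² - 880839) = 1/(432² - 880839) = 1/(186624 - 880839) = 1/(-694215) = -1/694215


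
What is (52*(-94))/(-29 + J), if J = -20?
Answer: 4888/49 ≈ 99.755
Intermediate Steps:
(52*(-94))/(-29 + J) = (52*(-94))/(-29 - 20) = -4888/(-49) = -4888*(-1/49) = 4888/49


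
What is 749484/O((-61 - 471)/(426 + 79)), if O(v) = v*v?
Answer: 47784289275/70756 ≈ 6.7534e+5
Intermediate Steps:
O(v) = v²
749484/O((-61 - 471)/(426 + 79)) = 749484/(((-61 - 471)/(426 + 79))²) = 749484/((-532/505)²) = 749484/(283024/255025) = 749484*(255025/283024) = 47784289275/70756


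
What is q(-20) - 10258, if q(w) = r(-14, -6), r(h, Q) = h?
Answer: -10272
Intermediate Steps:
q(w) = -14
q(-20) - 10258 = -14 - 10258 = -10272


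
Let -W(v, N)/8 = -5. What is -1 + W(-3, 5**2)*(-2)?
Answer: -81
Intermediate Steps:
W(v, N) = 40 (W(v, N) = -8*(-5) = 40)
-1 + W(-3, 5**2)*(-2) = -1 + 40*(-2) = -1 - 80 = -81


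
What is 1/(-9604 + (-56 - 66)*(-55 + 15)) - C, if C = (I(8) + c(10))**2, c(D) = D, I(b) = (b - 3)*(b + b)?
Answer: -38264401/4724 ≈ -8100.0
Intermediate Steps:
I(b) = 2*b*(-3 + b) (I(b) = (-3 + b)*(2*b) = 2*b*(-3 + b))
C = 8100 (C = (2*8*(-3 + 8) + 10)**2 = (2*8*5 + 10)**2 = (80 + 10)**2 = 90**2 = 8100)
1/(-9604 + (-56 - 66)*(-55 + 15)) - C = 1/(-9604 + (-56 - 66)*(-55 + 15)) - 1*8100 = 1/(-9604 - 122*(-40)) - 8100 = 1/(-9604 + 4880) - 8100 = 1/(-4724) - 8100 = -1/4724 - 8100 = -38264401/4724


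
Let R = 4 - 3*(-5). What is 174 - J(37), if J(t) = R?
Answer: 155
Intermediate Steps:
R = 19 (R = 4 + 15 = 19)
J(t) = 19
174 - J(37) = 174 - 1*19 = 174 - 19 = 155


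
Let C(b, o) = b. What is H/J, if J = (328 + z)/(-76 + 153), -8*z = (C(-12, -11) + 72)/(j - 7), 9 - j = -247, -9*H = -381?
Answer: 1623314/163329 ≈ 9.9389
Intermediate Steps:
H = 127/3 (H = -1/9*(-381) = 127/3 ≈ 42.333)
j = 256 (j = 9 - 1*(-247) = 9 + 247 = 256)
z = -5/166 (z = -(-12 + 72)/(8*(256 - 7)) = -15/(2*249) = -1/8*20/83 = -5/166 ≈ -0.030120)
J = 54443/12782 (J = (328 - 5/166)/(-76 + 153) = (54443/166)/77 = (54443/166)*(1/77) = 54443/12782 ≈ 4.2593)
H/J = 127/(3*(54443/12782)) = (127/3)*(12782/54443) = 1623314/163329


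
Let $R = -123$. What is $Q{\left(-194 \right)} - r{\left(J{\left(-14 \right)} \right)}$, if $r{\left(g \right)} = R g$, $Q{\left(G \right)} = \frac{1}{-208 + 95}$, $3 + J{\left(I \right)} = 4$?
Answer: $\frac{13898}{113} \approx 122.99$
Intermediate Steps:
$J{\left(I \right)} = 1$ ($J{\left(I \right)} = -3 + 4 = 1$)
$Q{\left(G \right)} = - \frac{1}{113}$ ($Q{\left(G \right)} = \frac{1}{-113} = - \frac{1}{113}$)
$r{\left(g \right)} = - 123 g$
$Q{\left(-194 \right)} - r{\left(J{\left(-14 \right)} \right)} = - \frac{1}{113} - \left(-123\right) 1 = - \frac{1}{113} - -123 = - \frac{1}{113} + 123 = \frac{13898}{113}$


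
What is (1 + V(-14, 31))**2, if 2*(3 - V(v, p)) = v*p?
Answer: 48841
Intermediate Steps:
V(v, p) = 3 - p*v/2 (V(v, p) = 3 - v*p/2 = 3 - p*v/2)
(1 + V(-14, 31))**2 = (1 + (3 - 1/2*31*(-14)))**2 = (1 + (3 + 217))**2 = (1 + 220)**2 = 221**2 = 48841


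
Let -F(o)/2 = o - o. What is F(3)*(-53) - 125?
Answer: -125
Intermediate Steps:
F(o) = 0 (F(o) = -2*(o - o) = -2*0 = 0)
F(3)*(-53) - 125 = 0*(-53) - 125 = 0 - 125 = -125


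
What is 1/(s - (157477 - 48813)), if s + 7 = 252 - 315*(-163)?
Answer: -1/57074 ≈ -1.7521e-5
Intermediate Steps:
s = 51590 (s = -7 + (252 - 315*(-163)) = -7 + (252 + 51345) = -7 + 51597 = 51590)
1/(s - (157477 - 48813)) = 1/(51590 - (157477 - 48813)) = 1/(51590 - 1*108664) = 1/(51590 - 108664) = 1/(-57074) = -1/57074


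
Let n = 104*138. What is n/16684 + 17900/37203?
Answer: 208145264/155173713 ≈ 1.3414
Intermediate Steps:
n = 14352
n/16684 + 17900/37203 = 14352/16684 + 17900/37203 = 14352*(1/16684) + 17900*(1/37203) = 3588/4171 + 17900/37203 = 208145264/155173713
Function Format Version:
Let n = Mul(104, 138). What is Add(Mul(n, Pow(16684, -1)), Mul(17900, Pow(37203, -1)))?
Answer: Rational(208145264, 155173713) ≈ 1.3414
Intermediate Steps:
n = 14352
Add(Mul(n, Pow(16684, -1)), Mul(17900, Pow(37203, -1))) = Add(Mul(14352, Pow(16684, -1)), Mul(17900, Pow(37203, -1))) = Add(Mul(14352, Rational(1, 16684)), Mul(17900, Rational(1, 37203))) = Add(Rational(3588, 4171), Rational(17900, 37203)) = Rational(208145264, 155173713)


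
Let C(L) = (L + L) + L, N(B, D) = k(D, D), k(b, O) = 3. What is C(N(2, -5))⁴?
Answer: 6561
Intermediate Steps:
N(B, D) = 3
C(L) = 3*L (C(L) = 2*L + L = 3*L)
C(N(2, -5))⁴ = (3*3)⁴ = 9⁴ = 6561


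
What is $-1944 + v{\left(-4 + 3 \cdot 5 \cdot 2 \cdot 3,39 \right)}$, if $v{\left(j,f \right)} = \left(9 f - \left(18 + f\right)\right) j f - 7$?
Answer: $984125$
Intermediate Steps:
$v{\left(j,f \right)} = -7 + f j \left(-18 + 8 f\right)$ ($v{\left(j,f \right)} = \left(-18 + 8 f\right) j f - 7 = j \left(-18 + 8 f\right) f - 7 = f j \left(-18 + 8 f\right) - 7 = -7 + f j \left(-18 + 8 f\right)$)
$-1944 + v{\left(-4 + 3 \cdot 5 \cdot 2 \cdot 3,39 \right)} = -1944 - \left(7 + 702 \left(-4 + 3 \cdot 5 \cdot 2 \cdot 3\right) - 8 \left(-4 + 3 \cdot 5 \cdot 2 \cdot 3\right) 39^{2}\right) = -1944 - \left(7 + 702 \left(-4 + 3 \cdot 10 \cdot 3\right) - 8 \left(-4 + 3 \cdot 10 \cdot 3\right) 1521\right) = -1944 - \left(7 + 702 \left(-4 + 3 \cdot 30\right) - 8 \left(-4 + 3 \cdot 30\right) 1521\right) = -1944 - \left(7 + 702 \left(-4 + 90\right) - 8 \left(-4 + 90\right) 1521\right) = -1944 - \left(7 - 1046448 + 60372\right) = -1944 - -986069 = -1944 + 986069 = 984125$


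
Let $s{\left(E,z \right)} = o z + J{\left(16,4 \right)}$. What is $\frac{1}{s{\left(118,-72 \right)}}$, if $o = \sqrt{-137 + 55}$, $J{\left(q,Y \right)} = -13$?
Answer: $\frac{i}{- 13 i + 72 \sqrt{82}} \approx -3.057 \cdot 10^{-5} + 0.0015332 i$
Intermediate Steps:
$o = i \sqrt{82}$ ($o = \sqrt{-82} = i \sqrt{82} \approx 9.0554 i$)
$s{\left(E,z \right)} = -13 + i z \sqrt{82}$ ($s{\left(E,z \right)} = i \sqrt{82} z - 13 = i z \sqrt{82} - 13 = -13 + i z \sqrt{82}$)
$\frac{1}{s{\left(118,-72 \right)}} = \frac{1}{-13 + i \left(-72\right) \sqrt{82}} = \frac{1}{-13 - 72 i \sqrt{82}}$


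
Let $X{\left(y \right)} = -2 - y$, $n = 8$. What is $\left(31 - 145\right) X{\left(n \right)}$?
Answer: $1140$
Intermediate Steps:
$\left(31 - 145\right) X{\left(n \right)} = \left(31 - 145\right) \left(-2 - 8\right) = - 114 \left(-2 - 8\right) = \left(-114\right) \left(-10\right) = 1140$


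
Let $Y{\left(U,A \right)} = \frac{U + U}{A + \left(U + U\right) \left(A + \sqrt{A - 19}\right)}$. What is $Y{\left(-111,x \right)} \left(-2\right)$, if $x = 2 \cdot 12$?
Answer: $- \frac{65416}{774611} + \frac{2738 \sqrt{5}}{774611} \approx -0.076546$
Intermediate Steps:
$x = 24$
$Y{\left(U,A \right)} = \frac{2 U}{A + 2 U \left(A + \sqrt{-19 + A}\right)}$
$Y{\left(-111,x \right)} \left(-2\right) = 2 \left(-111\right) \frac{1}{24 + 2 \cdot 24 \left(-111\right) + 2 \left(-111\right) \sqrt{-19 + 24}} \left(-2\right) = 2 \left(-111\right) \frac{1}{24 - 5328 + 2 \left(-111\right) \sqrt{5}} \left(-2\right) = 2 \left(-111\right) \frac{1}{24 - 5328 - 222 \sqrt{5}} \left(-2\right) = 2 \left(-111\right) \frac{1}{-5304 - 222 \sqrt{5}} \left(-2\right) = - \frac{222}{-5304 - 222 \sqrt{5}} \left(-2\right) = \frac{444}{-5304 - 222 \sqrt{5}}$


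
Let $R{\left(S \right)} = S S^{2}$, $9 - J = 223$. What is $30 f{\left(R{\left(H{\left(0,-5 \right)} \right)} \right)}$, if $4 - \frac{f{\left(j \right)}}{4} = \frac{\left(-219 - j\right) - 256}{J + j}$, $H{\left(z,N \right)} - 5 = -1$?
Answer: $\frac{244}{5} \approx 48.8$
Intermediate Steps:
$J = -214$ ($J = 9 - 223 = -214$)
$H{\left(z,N \right)} = 4$ ($H{\left(z,N \right)} = 5 - 1 = 4$)
$R{\left(S \right)} = S^{3}$
$f{\left(j \right)} = 16 - \frac{4 \left(-475 - j\right)}{-214 + j}$ ($f{\left(j \right)} = 16 - 4 \frac{\left(-219 - j\right) - 256}{-214 + j} = 16 - 4 \frac{-475 - j}{-214 + j} = 16 - \frac{4 \left(-475 - j\right)}{-214 + j}$)
$30 f{\left(R{\left(H{\left(0,-5 \right)} \right)} \right)} = 30 \frac{4 \left(-381 + 5 \cdot 4^{3}\right)}{-214 + 4^{3}} = 30 \frac{4 \left(-381 + 5 \cdot 64\right)}{-214 + 64} = 30 \frac{4 \left(-381 + 320\right)}{-150} = 30 \cdot 4 \left(- \frac{1}{150}\right) \left(-61\right) = 30 \cdot \frac{122}{75} = \frac{244}{5}$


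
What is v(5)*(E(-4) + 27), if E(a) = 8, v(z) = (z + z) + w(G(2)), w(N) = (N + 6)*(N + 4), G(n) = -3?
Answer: 455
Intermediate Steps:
w(N) = (4 + N)*(6 + N) (w(N) = (6 + N)*(4 + N) = (4 + N)*(6 + N))
v(z) = 3 + 2*z (v(z) = (z + z) + (24 + (-3)² + 10*(-3)) = 2*z + (24 + 9 - 30) = 2*z + 3 = 3 + 2*z)
v(5)*(E(-4) + 27) = (3 + 2*5)*(8 + 27) = (3 + 10)*35 = 13*35 = 455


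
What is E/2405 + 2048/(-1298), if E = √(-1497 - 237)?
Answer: -1024/649 + 17*I*√6/2405 ≈ -1.5778 + 0.017314*I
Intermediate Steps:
E = 17*I*√6 (E = √(-1734) = 17*I*√6 ≈ 41.641*I)
E/2405 + 2048/(-1298) = (17*I*√6)/2405 + 2048/(-1298) = (17*I*√6)*(1/2405) + 2048*(-1/1298) = 17*I*√6/2405 - 1024/649 = -1024/649 + 17*I*√6/2405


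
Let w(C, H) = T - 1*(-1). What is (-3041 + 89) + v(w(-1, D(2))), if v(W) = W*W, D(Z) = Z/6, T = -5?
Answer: -2936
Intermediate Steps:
D(Z) = Z/6 (D(Z) = Z*(1/6) = Z/6)
w(C, H) = -4 (w(C, H) = -5 - 1*(-1) = -5 + 1 = -4)
v(W) = W**2
(-3041 + 89) + v(w(-1, D(2))) = (-3041 + 89) + (-4)**2 = -2952 + 16 = -2936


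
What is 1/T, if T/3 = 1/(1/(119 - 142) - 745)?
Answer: -5712/23 ≈ -248.35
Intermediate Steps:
T = -23/5712 (T = 3/(1/(119 - 142) - 745) = 3/(1/(-23) - 745) = 3/(-1/23 - 745) = 3/(-17136/23) = 3*(-23/17136) = -23/5712 ≈ -0.0040266)
1/T = 1/(-23/5712) = -5712/23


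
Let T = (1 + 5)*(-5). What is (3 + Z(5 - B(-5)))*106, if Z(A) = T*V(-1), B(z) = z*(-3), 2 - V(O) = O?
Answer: -9222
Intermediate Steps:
V(O) = 2 - O
T = -30 (T = 6*(-5) = -30)
B(z) = -3*z
Z(A) = -90 (Z(A) = -30*(2 - 1*(-1)) = -30*(2 + 1) = -30*3 = -90)
(3 + Z(5 - B(-5)))*106 = (3 - 90)*106 = -87*106 = -9222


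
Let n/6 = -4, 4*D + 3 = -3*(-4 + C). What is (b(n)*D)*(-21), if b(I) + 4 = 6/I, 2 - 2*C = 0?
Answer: 1071/8 ≈ 133.88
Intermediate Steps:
C = 1 (C = 1 - ½*0 = 1 + 0 = 1)
D = 3/2 (D = -¾ + (-3*(-4 + 1))/4 = -¾ + (-3*(-3))/4 = -¾ + (¼)*9 = -¾ + 9/4 = 3/2 ≈ 1.5000)
n = -24 (n = 6*(-4) = -24)
b(I) = -4 + 6/I
(b(n)*D)*(-21) = ((-4 + 6/(-24))*(3/2))*(-21) = ((-4 + 6*(-1/24))*(3/2))*(-21) = ((-4 - ¼)*(3/2))*(-21) = -17/4*3/2*(-21) = -51/8*(-21) = 1071/8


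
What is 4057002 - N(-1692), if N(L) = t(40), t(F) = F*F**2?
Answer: 3993002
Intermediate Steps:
t(F) = F**3
N(L) = 64000 (N(L) = 40**3 = 64000)
4057002 - N(-1692) = 4057002 - 1*64000 = 4057002 - 64000 = 3993002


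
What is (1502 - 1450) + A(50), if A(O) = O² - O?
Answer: 2502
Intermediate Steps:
(1502 - 1450) + A(50) = (1502 - 1450) + 50*(-1 + 50) = 52 + 50*49 = 52 + 2450 = 2502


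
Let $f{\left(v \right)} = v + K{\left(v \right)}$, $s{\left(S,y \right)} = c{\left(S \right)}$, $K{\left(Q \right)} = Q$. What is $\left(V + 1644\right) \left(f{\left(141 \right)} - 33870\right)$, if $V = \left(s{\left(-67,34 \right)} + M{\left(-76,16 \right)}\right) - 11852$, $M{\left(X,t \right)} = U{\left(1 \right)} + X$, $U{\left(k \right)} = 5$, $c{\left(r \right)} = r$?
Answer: $347501448$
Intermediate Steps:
$M{\left(X,t \right)} = 5 + X$
$s{\left(S,y \right)} = S$
$f{\left(v \right)} = 2 v$ ($f{\left(v \right)} = v + v = 2 v$)
$V = -11990$ ($V = \left(-67 + \left(5 - 76\right)\right) - 11852 = \left(-67 - 71\right) - 11852 = -138 - 11852 = -11990$)
$\left(V + 1644\right) \left(f{\left(141 \right)} - 33870\right) = \left(-11990 + 1644\right) \left(2 \cdot 141 - 33870\right) = - 10346 \left(282 - 33870\right) = \left(-10346\right) \left(-33588\right) = 347501448$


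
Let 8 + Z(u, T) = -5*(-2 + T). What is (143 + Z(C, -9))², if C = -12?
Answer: 36100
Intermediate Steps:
Z(u, T) = 2 - 5*T (Z(u, T) = -8 - 5*(-2 + T) = -8 + (10 - 5*T) = 2 - 5*T)
(143 + Z(C, -9))² = (143 + (2 - 5*(-9)))² = (143 + (2 + 45))² = (143 + 47)² = 190² = 36100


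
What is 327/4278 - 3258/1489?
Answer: -4483607/2123314 ≈ -2.1116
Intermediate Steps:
327/4278 - 3258/1489 = 327*(1/4278) - 3258*1/1489 = 109/1426 - 3258/1489 = -4483607/2123314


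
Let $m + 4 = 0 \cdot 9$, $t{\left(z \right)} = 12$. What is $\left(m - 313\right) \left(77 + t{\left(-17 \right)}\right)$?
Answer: $-28213$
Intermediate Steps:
$m = -4$ ($m = -4 + 0 \cdot 9 = -4 + 0 = -4$)
$\left(m - 313\right) \left(77 + t{\left(-17 \right)}\right) = \left(-4 - 313\right) \left(77 + 12\right) = \left(-317\right) 89 = -28213$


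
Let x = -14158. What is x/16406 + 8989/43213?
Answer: -232168060/354476239 ≈ -0.65496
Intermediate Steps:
x/16406 + 8989/43213 = -14158/16406 + 8989/43213 = -14158*1/16406 + 8989*(1/43213) = -7079/8203 + 8989/43213 = -232168060/354476239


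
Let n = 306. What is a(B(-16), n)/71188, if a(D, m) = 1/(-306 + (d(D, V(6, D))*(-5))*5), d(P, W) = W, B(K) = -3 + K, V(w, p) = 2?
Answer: -1/25342928 ≈ -3.9459e-8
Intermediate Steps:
a(D, m) = -1/356 (a(D, m) = 1/(-306 + (2*(-5))*5) = 1/(-306 - 10*5) = 1/(-306 - 50) = 1/(-356) = -1/356)
a(B(-16), n)/71188 = -1/356/71188 = -1/356*1/71188 = -1/25342928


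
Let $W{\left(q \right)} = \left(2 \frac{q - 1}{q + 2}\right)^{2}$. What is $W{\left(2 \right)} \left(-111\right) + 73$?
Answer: $\frac{181}{4} \approx 45.25$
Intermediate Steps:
$W{\left(q \right)} = \frac{4 \left(-1 + q\right)^{2}}{\left(2 + q\right)^{2}}$ ($W{\left(q \right)} = \left(2 \frac{-1 + q}{2 + q}\right)^{2} = \left(\frac{2 \left(-1 + q\right)}{2 + q}\right)^{2} = \frac{4 \left(-1 + q\right)^{2}}{\left(2 + q\right)^{2}}$)
$W{\left(2 \right)} \left(-111\right) + 73 = \frac{4 \left(-1 + 2\right)^{2}}{\left(2 + 2\right)^{2}} \left(-111\right) + 73 = \frac{4 \cdot 1^{2}}{16} \left(-111\right) + 73 = 4 \cdot 1 \cdot \frac{1}{16} \left(-111\right) + 73 = \frac{1}{4} \left(-111\right) + 73 = - \frac{111}{4} + 73 = \frac{181}{4}$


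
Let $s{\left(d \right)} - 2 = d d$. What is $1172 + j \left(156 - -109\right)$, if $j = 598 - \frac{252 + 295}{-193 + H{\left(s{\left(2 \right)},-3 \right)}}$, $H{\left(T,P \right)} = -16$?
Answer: $\frac{33510133}{209} \approx 1.6034 \cdot 10^{5}$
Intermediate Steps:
$s{\left(d \right)} = 2 + d^{2}$ ($s{\left(d \right)} = 2 + d d = 2 + d^{2}$)
$j = \frac{125529}{209}$ ($j = 598 - \frac{252 + 295}{-193 - 16} = 598 - \frac{547}{-209} = 598 - 547 \left(- \frac{1}{209}\right) = 598 - - \frac{547}{209} = 598 + \frac{547}{209} = \frac{125529}{209} \approx 600.62$)
$1172 + j \left(156 - -109\right) = 1172 + \frac{125529 \left(156 - -109\right)}{209} = 1172 + \frac{125529 \left(156 + 109\right)}{209} = 1172 + \frac{125529}{209} \cdot 265 = 1172 + \frac{33265185}{209} = \frac{33510133}{209}$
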